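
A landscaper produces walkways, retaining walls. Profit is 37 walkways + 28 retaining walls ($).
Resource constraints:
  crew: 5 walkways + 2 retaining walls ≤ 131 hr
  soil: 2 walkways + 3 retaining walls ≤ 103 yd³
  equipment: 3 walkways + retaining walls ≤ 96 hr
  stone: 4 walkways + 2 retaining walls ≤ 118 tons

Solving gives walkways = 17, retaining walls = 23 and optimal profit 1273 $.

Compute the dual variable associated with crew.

5

Binding: crew and soil. Non-binding: equipment (22 unused), stone (4 unused).
Slack constraints have shadow price 0 (complementary slackness).
Dual feasibility on the basic columns requires 5·y_crew + 2·y_soil = 37, 2·y_crew + 3·y_soil = 28.
This yields shadow prices y_crew = 5, y_soil = 6.
Shadow price of crew = 5.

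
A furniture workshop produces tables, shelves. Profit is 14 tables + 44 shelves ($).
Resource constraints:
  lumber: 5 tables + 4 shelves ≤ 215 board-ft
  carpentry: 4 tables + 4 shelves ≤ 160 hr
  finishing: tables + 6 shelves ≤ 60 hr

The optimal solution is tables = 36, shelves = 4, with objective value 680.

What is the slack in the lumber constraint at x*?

19

lumber used = 5·36 + 4·4 = 196; slack = 215 − 196 = 19.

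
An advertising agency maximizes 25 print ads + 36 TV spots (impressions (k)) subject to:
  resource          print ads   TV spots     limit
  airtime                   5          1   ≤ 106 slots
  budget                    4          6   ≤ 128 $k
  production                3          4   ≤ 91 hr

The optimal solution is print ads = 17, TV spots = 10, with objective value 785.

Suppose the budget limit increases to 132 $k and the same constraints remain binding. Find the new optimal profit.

Check each constraint at x*: airtime 95/106 (slack 11); budget 128/128 (tight); production 91/91 (tight).
Slack constraints have shadow price 0 (complementary slackness).
The binding rows give the dual system: 4·y_budget + 3·y_production = 25 and 6·y_budget + 4·y_production = 36.
→ y_budget = 4 and y_production = 3.
Δz = y_budget·Δb = 4 × (4) = 16, so new z* = 785 + 16 = 801.

801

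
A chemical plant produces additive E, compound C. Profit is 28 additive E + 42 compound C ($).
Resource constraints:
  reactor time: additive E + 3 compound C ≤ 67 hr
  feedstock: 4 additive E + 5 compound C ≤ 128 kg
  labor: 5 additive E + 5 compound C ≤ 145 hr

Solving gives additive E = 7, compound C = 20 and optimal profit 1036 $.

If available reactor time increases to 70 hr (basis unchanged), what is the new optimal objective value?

Binding: reactor time and feedstock. Non-binding: labor (10 unused).
Since labor is not tight, its dual is 0.
From A_Bᵀ y = c: 1·y_reactor time + 4·y_feedstock = 28; 3·y_reactor time + 5·y_feedstock = 42.
→ y_reactor time = 4 and y_feedstock = 6.
Δz = y_reactor time·Δb = 4 × (3) = 12, so new z* = 1036 + 12 = 1048.

1048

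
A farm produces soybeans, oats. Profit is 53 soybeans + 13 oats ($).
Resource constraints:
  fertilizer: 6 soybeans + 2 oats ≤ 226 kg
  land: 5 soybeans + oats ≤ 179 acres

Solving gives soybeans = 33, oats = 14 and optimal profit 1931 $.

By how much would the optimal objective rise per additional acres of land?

At the optimum: fertilizer uses 226 of 226 (binding); land uses 179 of 179 (binding).
From A_Bᵀ y = c: 6·y_fertilizer + 5·y_land = 53; 2·y_fertilizer + 1·y_land = 13.
→ y_fertilizer = 3 and y_land = 7.
Shadow price of land = 7.

7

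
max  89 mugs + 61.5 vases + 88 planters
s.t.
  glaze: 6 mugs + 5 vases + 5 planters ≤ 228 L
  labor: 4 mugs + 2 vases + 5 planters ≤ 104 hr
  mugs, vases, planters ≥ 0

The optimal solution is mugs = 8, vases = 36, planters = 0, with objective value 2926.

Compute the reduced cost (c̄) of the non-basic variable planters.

Both glaze and labor are binding at x*.
The binding rows give the dual system: 6·y_glaze + 4·y_labor = 89 and 5·y_glaze + 2·y_labor = 61.5.
Solving: y_glaze = 8.5, y_labor = 9.5.
Reduced cost of planters: c₃ − yᵀa₃ = 88 − (8.5·5 + 9.5·5) = 88 − 90 = -2.

-2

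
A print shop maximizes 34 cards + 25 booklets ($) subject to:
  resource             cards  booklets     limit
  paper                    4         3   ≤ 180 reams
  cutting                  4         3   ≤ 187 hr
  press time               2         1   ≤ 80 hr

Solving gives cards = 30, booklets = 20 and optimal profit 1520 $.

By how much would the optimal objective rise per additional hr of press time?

1

Check each constraint at x*: paper 180/180 (tight); cutting 180/187 (slack 7); press time 80/80 (tight).
Slack constraints have shadow price 0 (complementary slackness).
Dual feasibility on the basic columns requires 4·y_paper + 2·y_press time = 34, 3·y_paper + 1·y_press time = 25.
Solving: y_paper = 8, y_press time = 1.
Shadow price of press time = 1.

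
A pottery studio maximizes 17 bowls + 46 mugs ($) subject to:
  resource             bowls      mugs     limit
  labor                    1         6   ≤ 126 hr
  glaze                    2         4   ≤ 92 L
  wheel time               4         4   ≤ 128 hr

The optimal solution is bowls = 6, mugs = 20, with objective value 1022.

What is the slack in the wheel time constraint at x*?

24

wheel time used = 4·6 + 4·20 = 104; slack = 128 − 104 = 24.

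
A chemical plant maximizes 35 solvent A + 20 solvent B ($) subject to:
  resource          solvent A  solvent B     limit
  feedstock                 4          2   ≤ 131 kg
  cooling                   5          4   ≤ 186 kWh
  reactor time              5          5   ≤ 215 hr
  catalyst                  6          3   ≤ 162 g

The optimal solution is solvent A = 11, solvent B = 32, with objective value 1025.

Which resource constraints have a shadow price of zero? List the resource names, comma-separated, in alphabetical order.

feedstock: 108/131 (slack 23)
cooling: 183/186 (slack 3)
reactor time: 215/215 (binding)
catalyst: 162/162 (binding)
By complementary slackness, a constraint with positive slack has shadow price 0 → cooling, feedstock.

cooling, feedstock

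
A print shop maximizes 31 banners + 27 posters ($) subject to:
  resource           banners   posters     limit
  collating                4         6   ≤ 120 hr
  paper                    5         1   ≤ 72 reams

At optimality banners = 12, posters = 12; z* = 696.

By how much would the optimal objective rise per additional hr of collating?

4

Check each constraint at x*: collating 120/120 (tight); paper 72/72 (tight).
The binding rows give the dual system: 4·y_collating + 5·y_paper = 31 and 6·y_collating + 1·y_paper = 27.
→ y_collating = 4 and y_paper = 3.
Shadow price of collating = 4.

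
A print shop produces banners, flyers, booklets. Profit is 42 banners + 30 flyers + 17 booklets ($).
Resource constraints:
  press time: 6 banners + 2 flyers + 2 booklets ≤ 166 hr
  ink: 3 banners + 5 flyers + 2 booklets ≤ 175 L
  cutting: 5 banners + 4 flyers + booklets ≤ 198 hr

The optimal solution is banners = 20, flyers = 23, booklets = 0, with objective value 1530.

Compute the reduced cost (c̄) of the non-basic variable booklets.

Check each constraint at x*: press time 166/166 (tight); ink 175/175 (tight); cutting 192/198 (slack 6).
Slack constraints have shadow price 0 (complementary slackness).
Dual feasibility on the basic columns requires 6·y_press time + 3·y_ink = 42, 2·y_press time + 5·y_ink = 30.
This yields shadow prices y_press time = 5, y_ink = 4.
Reduced cost of booklets: c₃ − yᵀa₃ = 17 − (5·2 + 4·2) = 17 − 18 = -1.

-1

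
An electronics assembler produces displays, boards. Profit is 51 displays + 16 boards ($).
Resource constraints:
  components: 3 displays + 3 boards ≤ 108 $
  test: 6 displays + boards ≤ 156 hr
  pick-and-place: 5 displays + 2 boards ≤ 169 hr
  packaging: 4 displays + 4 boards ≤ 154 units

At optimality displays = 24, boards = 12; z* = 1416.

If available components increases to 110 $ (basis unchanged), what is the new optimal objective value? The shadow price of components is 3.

1422

Δb = 2, so new z* = 1416 + (3)·(2) = 1416 + 6 = 1422.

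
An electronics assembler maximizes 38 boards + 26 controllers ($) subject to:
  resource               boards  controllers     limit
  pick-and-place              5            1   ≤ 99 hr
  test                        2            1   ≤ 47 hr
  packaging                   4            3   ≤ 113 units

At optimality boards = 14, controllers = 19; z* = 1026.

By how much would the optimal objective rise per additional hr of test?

At the optimum: pick-and-place uses 89 of 99 (slack = 10); test uses 47 of 47 (binding); packaging uses 113 of 113 (binding).
Since pick-and-place is not tight, its dual is 0.
The binding rows give the dual system: 2·y_test + 4·y_packaging = 38 and 1·y_test + 3·y_packaging = 26.
Solving: y_test = 5, y_packaging = 7.
Shadow price of test = 5.

5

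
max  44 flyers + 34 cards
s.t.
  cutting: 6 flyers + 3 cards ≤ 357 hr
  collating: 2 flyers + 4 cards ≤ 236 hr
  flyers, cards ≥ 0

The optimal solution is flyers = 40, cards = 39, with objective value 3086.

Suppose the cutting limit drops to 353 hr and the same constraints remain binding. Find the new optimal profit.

3062

At the optimum: cutting uses 357 of 357 (binding); collating uses 236 of 236 (binding).
The binding rows give the dual system: 6·y_cutting + 2·y_collating = 44 and 3·y_cutting + 4·y_collating = 34.
Solving: y_cutting = 6, y_collating = 4.
Δz = y_cutting·Δb = 6 × (-4) = -24, so new z* = 3086 − 24 = 3062.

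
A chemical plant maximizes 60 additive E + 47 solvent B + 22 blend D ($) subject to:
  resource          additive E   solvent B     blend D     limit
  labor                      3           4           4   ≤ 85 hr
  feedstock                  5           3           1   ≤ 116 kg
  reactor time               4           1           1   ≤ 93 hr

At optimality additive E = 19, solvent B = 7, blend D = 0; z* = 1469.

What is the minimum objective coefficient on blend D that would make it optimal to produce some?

At the optimum: labor uses 85 of 85 (binding); feedstock uses 116 of 116 (binding); reactor time uses 83 of 93 (slack = 10).
Since reactor time is not tight, its dual is 0.
From A_Bᵀ y = c: 3·y_labor + 5·y_feedstock = 60; 4·y_labor + 3·y_feedstock = 47.
Solving: y_labor = 5, y_feedstock = 9.
blend D enters the basis when its profit ≥ yᵀa₃ = 5·4 + 9·1 = 29.

29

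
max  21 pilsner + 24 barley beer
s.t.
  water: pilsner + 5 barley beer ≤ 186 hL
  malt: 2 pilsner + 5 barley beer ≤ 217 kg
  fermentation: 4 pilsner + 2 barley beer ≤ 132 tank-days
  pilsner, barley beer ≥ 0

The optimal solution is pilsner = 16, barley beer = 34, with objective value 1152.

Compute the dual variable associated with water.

At the optimum: water uses 186 of 186 (binding); malt uses 202 of 217 (slack = 15); fermentation uses 132 of 132 (binding).
Slack constraints have shadow price 0 (complementary slackness).
The binding rows give the dual system: 1·y_water + 4·y_fermentation = 21 and 5·y_water + 2·y_fermentation = 24.
→ y_water = 3 and y_fermentation = 4.5.
Shadow price of water = 3.

3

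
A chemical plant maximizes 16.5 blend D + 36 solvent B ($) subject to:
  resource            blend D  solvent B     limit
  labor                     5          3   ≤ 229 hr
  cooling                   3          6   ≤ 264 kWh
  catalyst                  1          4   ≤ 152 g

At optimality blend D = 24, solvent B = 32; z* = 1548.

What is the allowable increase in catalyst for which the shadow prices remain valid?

24

Binding constraints: cooling, catalyst. The basis is B = [[3,6],[1,4]] with det 6.
Per unit increase in catalyst, x* moves by d = (-1, 0.5).
The basis stays optimal until blend D reaches 0; allowable increase = 24 g.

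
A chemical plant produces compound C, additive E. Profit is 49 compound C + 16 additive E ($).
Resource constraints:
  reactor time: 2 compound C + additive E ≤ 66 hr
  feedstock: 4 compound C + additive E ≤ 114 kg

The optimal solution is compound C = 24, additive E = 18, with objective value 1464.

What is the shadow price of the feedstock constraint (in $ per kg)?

Check each constraint at x*: reactor time 66/66 (tight); feedstock 114/114 (tight).
From A_Bᵀ y = c: 2·y_reactor time + 4·y_feedstock = 49; 1·y_reactor time + 1·y_feedstock = 16.
Solving: y_reactor time = 7.5, y_feedstock = 8.5.
Shadow price of feedstock = 8.5.

8.5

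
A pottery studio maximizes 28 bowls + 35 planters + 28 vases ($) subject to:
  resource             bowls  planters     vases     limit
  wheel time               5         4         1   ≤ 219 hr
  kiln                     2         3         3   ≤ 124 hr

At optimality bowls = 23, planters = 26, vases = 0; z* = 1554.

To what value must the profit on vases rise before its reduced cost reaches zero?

29

At the optimum: wheel time uses 219 of 219 (binding); kiln uses 124 of 124 (binding).
Dual feasibility on the basic columns requires 5·y_wheel time + 2·y_kiln = 28, 4·y_wheel time + 3·y_kiln = 35.
→ y_wheel time = 2 and y_kiln = 9.
vases enters the basis when its profit ≥ yᵀa₃ = 2·1 + 9·3 = 29.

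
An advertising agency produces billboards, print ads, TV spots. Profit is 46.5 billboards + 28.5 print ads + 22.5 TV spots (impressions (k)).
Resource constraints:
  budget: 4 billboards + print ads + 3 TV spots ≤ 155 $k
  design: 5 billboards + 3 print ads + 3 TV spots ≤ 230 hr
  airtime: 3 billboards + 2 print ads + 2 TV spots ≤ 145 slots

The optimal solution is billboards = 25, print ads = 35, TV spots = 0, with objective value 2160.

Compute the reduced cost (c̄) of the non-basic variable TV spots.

Check each constraint at x*: budget 135/155 (slack 20); design 230/230 (tight); airtime 145/145 (tight).
Slack constraints have shadow price 0 (complementary slackness).
From A_Bᵀ y = c: 5·y_design + 3·y_airtime = 46.5; 3·y_design + 2·y_airtime = 28.5.
→ y_design = 7.5 and y_airtime = 3.
Reduced cost of TV spots: c₃ − yᵀa₃ = 22.5 − (7.5·3 + 3·2) = 22.5 − 28.5 = -6.

-6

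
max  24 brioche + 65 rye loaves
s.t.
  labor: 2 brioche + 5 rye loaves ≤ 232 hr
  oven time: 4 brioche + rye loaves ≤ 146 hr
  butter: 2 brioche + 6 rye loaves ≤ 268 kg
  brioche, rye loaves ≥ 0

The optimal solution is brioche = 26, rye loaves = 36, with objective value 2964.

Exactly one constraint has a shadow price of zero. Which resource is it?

oven time

labor: 232/232 (binding)
oven time: 140/146 (slack 6)
butter: 268/268 (binding)
By complementary slackness, a constraint with positive slack has shadow price 0 → oven time.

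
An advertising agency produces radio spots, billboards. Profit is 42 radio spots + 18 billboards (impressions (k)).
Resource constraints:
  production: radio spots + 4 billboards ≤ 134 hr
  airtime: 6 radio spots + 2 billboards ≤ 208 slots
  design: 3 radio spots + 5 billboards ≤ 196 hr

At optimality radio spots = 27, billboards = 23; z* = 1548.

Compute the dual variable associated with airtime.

Binding: airtime and design. Non-binding: production (15 unused).
Since production is not tight, its dual is 0.
The binding rows give the dual system: 6·y_airtime + 3·y_design = 42 and 2·y_airtime + 5·y_design = 18.
This yields shadow prices y_airtime = 6.5, y_design = 1.
Shadow price of airtime = 6.5.

6.5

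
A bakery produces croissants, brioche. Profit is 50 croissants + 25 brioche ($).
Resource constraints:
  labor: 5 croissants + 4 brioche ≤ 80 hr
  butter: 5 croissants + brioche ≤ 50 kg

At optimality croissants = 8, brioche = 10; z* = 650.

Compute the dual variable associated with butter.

5

At the optimum: labor uses 80 of 80 (binding); butter uses 50 of 50 (binding).
Dual feasibility on the basic columns requires 5·y_labor + 5·y_butter = 50, 4·y_labor + 1·y_butter = 25.
→ y_labor = 5 and y_butter = 5.
Shadow price of butter = 5.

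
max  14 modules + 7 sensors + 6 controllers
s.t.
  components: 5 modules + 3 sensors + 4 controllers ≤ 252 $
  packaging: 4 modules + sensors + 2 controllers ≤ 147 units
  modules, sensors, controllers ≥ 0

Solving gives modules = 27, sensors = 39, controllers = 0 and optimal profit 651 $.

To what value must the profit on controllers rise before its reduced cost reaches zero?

Check each constraint at x*: components 252/252 (tight); packaging 147/147 (tight).
The binding rows give the dual system: 5·y_components + 4·y_packaging = 14 and 3·y_components + 1·y_packaging = 7.
→ y_components = 2 and y_packaging = 1.
controllers enters the basis when its profit ≥ yᵀa₃ = 2·4 + 1·2 = 10.

10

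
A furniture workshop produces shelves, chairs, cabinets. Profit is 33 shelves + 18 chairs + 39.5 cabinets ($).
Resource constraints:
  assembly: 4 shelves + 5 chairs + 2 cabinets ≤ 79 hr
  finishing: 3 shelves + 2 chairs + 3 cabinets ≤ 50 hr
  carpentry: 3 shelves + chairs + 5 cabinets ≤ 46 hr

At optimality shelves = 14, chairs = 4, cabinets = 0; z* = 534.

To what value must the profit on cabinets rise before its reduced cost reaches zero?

41

Check each constraint at x*: assembly 76/79 (slack 3); finishing 50/50 (tight); carpentry 46/46 (tight).
Since assembly is not tight, its dual is 0.
From A_Bᵀ y = c: 3·y_finishing + 3·y_carpentry = 33; 2·y_finishing + 1·y_carpentry = 18.
Solving: y_finishing = 7, y_carpentry = 4.
cabinets enters the basis when its profit ≥ yᵀa₃ = 7·3 + 4·5 = 41.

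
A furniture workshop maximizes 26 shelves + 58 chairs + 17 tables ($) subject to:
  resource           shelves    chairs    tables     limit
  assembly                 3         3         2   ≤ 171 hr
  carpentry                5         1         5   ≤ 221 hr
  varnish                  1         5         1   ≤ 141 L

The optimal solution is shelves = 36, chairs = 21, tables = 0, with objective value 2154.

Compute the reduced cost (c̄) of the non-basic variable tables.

-3

Check each constraint at x*: assembly 171/171 (tight); carpentry 201/221 (slack 20); varnish 141/141 (tight).
Since carpentry is not tight, its dual is 0.
The binding rows give the dual system: 3·y_assembly + 1·y_varnish = 26 and 3·y_assembly + 5·y_varnish = 58.
→ y_assembly = 6 and y_varnish = 8.
Reduced cost of tables: c₃ − yᵀa₃ = 17 − (6·2 + 8·1) = 17 − 20 = -3.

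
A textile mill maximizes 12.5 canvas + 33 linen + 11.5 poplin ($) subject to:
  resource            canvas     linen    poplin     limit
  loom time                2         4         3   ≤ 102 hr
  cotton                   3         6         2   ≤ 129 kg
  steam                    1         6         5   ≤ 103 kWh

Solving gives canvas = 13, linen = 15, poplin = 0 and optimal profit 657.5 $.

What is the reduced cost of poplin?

At the optimum: loom time uses 86 of 102 (slack = 16); cotton uses 129 of 129 (binding); steam uses 103 of 103 (binding).
Slack constraints have shadow price 0 (complementary slackness).
Dual feasibility on the basic columns requires 3·y_cotton + 1·y_steam = 12.5, 6·y_cotton + 6·y_steam = 33.
This yields shadow prices y_cotton = 3.5, y_steam = 2.
Reduced cost of poplin: c₃ − yᵀa₃ = 11.5 − (3.5·2 + 2·5) = 11.5 − 17 = -5.5.

-5.5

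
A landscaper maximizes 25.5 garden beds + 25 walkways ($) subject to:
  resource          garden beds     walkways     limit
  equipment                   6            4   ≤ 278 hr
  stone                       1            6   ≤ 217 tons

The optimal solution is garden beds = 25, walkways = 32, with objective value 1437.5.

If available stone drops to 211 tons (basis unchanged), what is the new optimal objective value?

1428.5

Check each constraint at x*: equipment 278/278 (tight); stone 217/217 (tight).
Dual feasibility on the basic columns requires 6·y_equipment + 1·y_stone = 25.5, 4·y_equipment + 6·y_stone = 25.
This yields shadow prices y_equipment = 4, y_stone = 1.5.
Δz = y_stone·Δb = 1.5 × (-6) = -9, so new z* = 1437.5 − 9 = 1428.5.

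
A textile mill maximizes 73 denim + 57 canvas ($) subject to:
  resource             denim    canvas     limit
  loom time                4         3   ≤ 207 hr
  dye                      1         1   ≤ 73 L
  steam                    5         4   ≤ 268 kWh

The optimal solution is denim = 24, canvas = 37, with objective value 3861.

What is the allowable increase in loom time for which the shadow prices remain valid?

7.4

Binding constraints: loom time, steam. The basis is B = [[4,3],[5,4]] with det 1.
Per unit increase in loom time, x* moves by d = (4, -5).
The basis stays optimal until canvas reaches 0; allowable increase = 7.4 hr.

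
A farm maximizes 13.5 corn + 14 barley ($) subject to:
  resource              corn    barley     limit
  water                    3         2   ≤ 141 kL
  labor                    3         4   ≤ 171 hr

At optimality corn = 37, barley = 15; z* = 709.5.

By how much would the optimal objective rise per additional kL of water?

2

Both water and labor are binding at x*.
The binding rows give the dual system: 3·y_water + 3·y_labor = 13.5 and 2·y_water + 4·y_labor = 14.
This yields shadow prices y_water = 2, y_labor = 2.5.
Shadow price of water = 2.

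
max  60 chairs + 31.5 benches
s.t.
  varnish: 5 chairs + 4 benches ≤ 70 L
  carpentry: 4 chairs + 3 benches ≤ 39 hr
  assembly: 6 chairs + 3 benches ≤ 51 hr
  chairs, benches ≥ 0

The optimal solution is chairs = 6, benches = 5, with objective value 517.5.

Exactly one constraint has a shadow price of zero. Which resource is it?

varnish: 50/70 (slack 20)
carpentry: 39/39 (binding)
assembly: 51/51 (binding)
By complementary slackness, a constraint with positive slack has shadow price 0 → varnish.

varnish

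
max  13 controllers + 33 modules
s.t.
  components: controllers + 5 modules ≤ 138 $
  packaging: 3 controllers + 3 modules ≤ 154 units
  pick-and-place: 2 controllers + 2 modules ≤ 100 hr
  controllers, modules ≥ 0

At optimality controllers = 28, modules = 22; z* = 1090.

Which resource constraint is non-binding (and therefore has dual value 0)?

components: 138/138 (binding)
packaging: 150/154 (slack 4)
pick-and-place: 100/100 (binding)
By complementary slackness, a constraint with positive slack has shadow price 0 → packaging.

packaging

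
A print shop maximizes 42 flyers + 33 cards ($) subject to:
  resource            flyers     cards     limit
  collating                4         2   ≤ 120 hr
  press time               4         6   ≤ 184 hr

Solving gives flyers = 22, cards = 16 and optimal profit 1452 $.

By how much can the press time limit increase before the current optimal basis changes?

176

Binding constraints: collating, press time. The basis is B = [[4,2],[4,6]] with det 16.
Per unit increase in press time, x* moves by d = (-0.125, 0.25).
The basis stays optimal until flyers reaches 0; allowable increase = 176 hr.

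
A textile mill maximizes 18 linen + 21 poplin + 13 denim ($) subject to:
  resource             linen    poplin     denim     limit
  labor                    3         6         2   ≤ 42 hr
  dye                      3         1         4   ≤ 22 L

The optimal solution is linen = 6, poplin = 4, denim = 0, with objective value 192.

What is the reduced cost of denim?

At the optimum: labor uses 42 of 42 (binding); dye uses 22 of 22 (binding).
From A_Bᵀ y = c: 3·y_labor + 3·y_dye = 18; 6·y_labor + 1·y_dye = 21.
Solving: y_labor = 3, y_dye = 3.
Reduced cost of denim: c₃ − yᵀa₃ = 13 − (3·2 + 3·4) = 13 − 18 = -5.

-5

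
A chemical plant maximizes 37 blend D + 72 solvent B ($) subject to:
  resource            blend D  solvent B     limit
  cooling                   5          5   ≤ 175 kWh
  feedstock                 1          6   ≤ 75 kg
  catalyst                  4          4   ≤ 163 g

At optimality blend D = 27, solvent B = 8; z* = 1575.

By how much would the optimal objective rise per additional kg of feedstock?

7

Check each constraint at x*: cooling 175/175 (tight); feedstock 75/75 (tight); catalyst 140/163 (slack 23).
Slack constraints have shadow price 0 (complementary slackness).
Dual feasibility on the basic columns requires 5·y_cooling + 1·y_feedstock = 37, 5·y_cooling + 6·y_feedstock = 72.
→ y_cooling = 6 and y_feedstock = 7.
Shadow price of feedstock = 7.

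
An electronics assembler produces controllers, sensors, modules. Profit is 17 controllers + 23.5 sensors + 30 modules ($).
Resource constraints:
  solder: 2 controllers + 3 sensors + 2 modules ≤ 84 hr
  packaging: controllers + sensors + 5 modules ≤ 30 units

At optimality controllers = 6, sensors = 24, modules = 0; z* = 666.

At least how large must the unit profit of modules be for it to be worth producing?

Both solder and packaging are binding at x*.
Dual feasibility on the basic columns requires 2·y_solder + 1·y_packaging = 17, 3·y_solder + 1·y_packaging = 23.5.
→ y_solder = 6.5 and y_packaging = 4.
modules enters the basis when its profit ≥ yᵀa₃ = 6.5·2 + 4·5 = 33.

33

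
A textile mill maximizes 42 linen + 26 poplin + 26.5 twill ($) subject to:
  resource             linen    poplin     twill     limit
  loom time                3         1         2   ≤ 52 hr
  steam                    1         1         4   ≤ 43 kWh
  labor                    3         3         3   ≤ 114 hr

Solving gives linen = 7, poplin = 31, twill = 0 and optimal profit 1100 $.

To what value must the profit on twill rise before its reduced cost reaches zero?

34

Binding: loom time and labor. Non-binding: steam (5 unused).
Slack constraints have shadow price 0 (complementary slackness).
From A_Bᵀ y = c: 3·y_loom time + 3·y_labor = 42; 1·y_loom time + 3·y_labor = 26.
Solving: y_loom time = 8, y_labor = 6.
twill enters the basis when its profit ≥ yᵀa₃ = 8·2 + 6·3 = 34.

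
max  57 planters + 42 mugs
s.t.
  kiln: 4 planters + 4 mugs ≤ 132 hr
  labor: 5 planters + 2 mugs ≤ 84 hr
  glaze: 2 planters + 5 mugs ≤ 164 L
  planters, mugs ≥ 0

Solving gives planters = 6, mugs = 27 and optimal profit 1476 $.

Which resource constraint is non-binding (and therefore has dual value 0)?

glaze

kiln: 132/132 (binding)
labor: 84/84 (binding)
glaze: 147/164 (slack 17)
By complementary slackness, a constraint with positive slack has shadow price 0 → glaze.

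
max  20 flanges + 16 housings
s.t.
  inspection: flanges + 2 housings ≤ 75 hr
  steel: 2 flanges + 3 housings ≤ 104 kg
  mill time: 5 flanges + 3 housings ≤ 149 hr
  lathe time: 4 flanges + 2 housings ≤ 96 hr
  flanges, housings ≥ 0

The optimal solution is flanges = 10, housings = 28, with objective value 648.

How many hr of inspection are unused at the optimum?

9

inspection used = 1·10 + 2·28 = 66; slack = 75 − 66 = 9.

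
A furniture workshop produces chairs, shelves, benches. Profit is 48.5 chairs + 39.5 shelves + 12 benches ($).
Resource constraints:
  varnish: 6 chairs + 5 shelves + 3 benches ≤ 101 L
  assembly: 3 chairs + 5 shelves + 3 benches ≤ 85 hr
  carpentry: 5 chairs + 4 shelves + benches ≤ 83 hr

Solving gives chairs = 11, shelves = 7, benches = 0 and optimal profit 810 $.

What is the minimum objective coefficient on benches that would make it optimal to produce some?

16

Check each constraint at x*: varnish 101/101 (tight); assembly 68/85 (slack 17); carpentry 83/83 (tight).
Slack constraints have shadow price 0 (complementary slackness).
Dual feasibility on the basic columns requires 6·y_varnish + 5·y_carpentry = 48.5, 5·y_varnish + 4·y_carpentry = 39.5.
→ y_varnish = 3.5 and y_carpentry = 5.5.
benches enters the basis when its profit ≥ yᵀa₃ = 3.5·3 + 5.5·1 = 16.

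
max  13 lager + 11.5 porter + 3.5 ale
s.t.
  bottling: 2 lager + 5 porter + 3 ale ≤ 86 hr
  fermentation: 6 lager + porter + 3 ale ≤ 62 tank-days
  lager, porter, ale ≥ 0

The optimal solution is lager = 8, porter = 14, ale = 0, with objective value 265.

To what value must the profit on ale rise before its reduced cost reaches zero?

Both bottling and fermentation are binding at x*.
From A_Bᵀ y = c: 2·y_bottling + 6·y_fermentation = 13; 5·y_bottling + 1·y_fermentation = 11.5.
This yields shadow prices y_bottling = 2, y_fermentation = 1.5.
ale enters the basis when its profit ≥ yᵀa₃ = 2·3 + 1.5·3 = 10.5.

10.5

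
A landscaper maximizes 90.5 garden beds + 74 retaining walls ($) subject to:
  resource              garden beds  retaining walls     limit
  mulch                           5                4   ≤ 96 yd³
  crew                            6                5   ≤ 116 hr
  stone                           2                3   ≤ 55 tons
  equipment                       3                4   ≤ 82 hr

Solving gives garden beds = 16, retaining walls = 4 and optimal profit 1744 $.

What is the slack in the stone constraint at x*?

stone used = 2·16 + 3·4 = 44; slack = 55 − 44 = 11.

11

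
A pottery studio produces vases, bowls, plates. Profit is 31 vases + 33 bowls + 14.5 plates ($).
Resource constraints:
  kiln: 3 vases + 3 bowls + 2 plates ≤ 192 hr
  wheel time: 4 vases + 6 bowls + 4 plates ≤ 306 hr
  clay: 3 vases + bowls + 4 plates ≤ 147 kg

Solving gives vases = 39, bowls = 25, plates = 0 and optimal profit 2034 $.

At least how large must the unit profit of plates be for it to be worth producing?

22

At the optimum: kiln uses 192 of 192 (binding); wheel time uses 306 of 306 (binding); clay uses 142 of 147 (slack = 5).
By complementary slackness, y = 0 for the non-binding constraint.
Dual feasibility on the basic columns requires 3·y_kiln + 4·y_wheel time = 31, 3·y_kiln + 6·y_wheel time = 33.
This yields shadow prices y_kiln = 9, y_wheel time = 1.
plates enters the basis when its profit ≥ yᵀa₃ = 9·2 + 1·4 = 22.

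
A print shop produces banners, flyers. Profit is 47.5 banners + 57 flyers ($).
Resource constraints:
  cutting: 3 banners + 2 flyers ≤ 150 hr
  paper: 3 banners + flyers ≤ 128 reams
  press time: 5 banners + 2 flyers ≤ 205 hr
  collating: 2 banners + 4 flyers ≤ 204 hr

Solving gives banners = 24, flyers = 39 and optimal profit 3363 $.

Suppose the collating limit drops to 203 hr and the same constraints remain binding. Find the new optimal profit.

3353.5

Binding: cutting and collating. Non-binding: paper (17 unused), press time (7 unused).
Since paper, press time are not tight, their duals are 0.
Dual feasibility on the basic columns requires 3·y_cutting + 2·y_collating = 47.5, 2·y_cutting + 4·y_collating = 57.
→ y_cutting = 9.5 and y_collating = 9.5.
Δz = y_collating·Δb = 9.5 × (-1) = -9.5, so new z* = 3363 − 9.5 = 3353.5.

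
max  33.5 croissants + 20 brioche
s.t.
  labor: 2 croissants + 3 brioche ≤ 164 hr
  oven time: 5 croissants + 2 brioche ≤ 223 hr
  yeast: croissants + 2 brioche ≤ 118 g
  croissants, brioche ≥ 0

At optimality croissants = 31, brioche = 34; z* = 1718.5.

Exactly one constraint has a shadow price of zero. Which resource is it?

yeast

labor: 164/164 (binding)
oven time: 223/223 (binding)
yeast: 99/118 (slack 19)
By complementary slackness, a constraint with positive slack has shadow price 0 → yeast.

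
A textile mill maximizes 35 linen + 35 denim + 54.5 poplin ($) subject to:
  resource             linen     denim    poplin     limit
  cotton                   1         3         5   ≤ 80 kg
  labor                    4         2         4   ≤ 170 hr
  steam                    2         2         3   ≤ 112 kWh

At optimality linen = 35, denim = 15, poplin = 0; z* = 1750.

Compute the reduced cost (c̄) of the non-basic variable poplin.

Binding: cotton and labor. Non-binding: steam (12 unused).
Since steam is not tight, its dual is 0.
From A_Bᵀ y = c: 1·y_cotton + 4·y_labor = 35; 3·y_cotton + 2·y_labor = 35.
This yields shadow prices y_cotton = 7, y_labor = 7.
Reduced cost of poplin: c₃ − yᵀa₃ = 54.5 − (7·5 + 7·4) = 54.5 − 63 = -8.5.

-8.5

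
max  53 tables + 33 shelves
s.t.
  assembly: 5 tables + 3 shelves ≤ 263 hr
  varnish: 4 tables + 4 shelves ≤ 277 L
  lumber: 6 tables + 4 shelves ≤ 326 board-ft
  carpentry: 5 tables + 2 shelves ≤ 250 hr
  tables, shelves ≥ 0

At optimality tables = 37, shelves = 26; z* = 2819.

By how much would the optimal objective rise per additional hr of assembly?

Check each constraint at x*: assembly 263/263 (tight); varnish 252/277 (slack 25); lumber 326/326 (tight); carpentry 237/250 (slack 13).
Slack constraints have shadow price 0 (complementary slackness).
From A_Bᵀ y = c: 5·y_assembly + 6·y_lumber = 53; 3·y_assembly + 4·y_lumber = 33.
→ y_assembly = 7 and y_lumber = 3.
Shadow price of assembly = 7.

7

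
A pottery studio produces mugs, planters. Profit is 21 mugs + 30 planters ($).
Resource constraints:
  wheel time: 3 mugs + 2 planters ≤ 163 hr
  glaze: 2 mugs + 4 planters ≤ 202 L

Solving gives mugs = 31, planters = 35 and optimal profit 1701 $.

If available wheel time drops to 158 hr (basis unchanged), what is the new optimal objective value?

Check each constraint at x*: wheel time 163/163 (tight); glaze 202/202 (tight).
Dual feasibility on the basic columns requires 3·y_wheel time + 2·y_glaze = 21, 2·y_wheel time + 4·y_glaze = 30.
→ y_wheel time = 3 and y_glaze = 6.
Δz = y_wheel time·Δb = 3 × (-5) = -15, so new z* = 1701 − 15 = 1686.

1686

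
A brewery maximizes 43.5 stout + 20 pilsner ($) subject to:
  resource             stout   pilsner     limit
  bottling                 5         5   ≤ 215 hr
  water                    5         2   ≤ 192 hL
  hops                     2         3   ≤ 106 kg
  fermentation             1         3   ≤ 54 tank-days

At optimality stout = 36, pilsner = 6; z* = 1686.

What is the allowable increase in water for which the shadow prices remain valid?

6.5

Binding constraints: water, fermentation. The basis is B = [[5,2],[1,3]] with det 13.
Per unit increase in water, x* moves by d = (0.2308, -0.0769).
The basis stays optimal until bottling becomes binding; allowable increase = 6.5 hL.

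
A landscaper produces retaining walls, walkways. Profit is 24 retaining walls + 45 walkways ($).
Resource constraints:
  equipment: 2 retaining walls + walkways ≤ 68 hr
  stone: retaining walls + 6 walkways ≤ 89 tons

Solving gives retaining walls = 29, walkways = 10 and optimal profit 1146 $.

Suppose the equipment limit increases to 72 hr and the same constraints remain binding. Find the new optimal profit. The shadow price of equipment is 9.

Δb = 4, so new z* = 1146 + (9)·(4) = 1146 + 36 = 1182.

1182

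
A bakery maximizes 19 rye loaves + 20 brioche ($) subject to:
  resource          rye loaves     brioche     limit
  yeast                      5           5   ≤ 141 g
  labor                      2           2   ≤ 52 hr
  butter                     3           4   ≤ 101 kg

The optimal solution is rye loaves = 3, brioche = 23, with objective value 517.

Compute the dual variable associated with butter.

At the optimum: yeast uses 130 of 141 (slack = 11); labor uses 52 of 52 (binding); butter uses 101 of 101 (binding).
Slack constraints have shadow price 0 (complementary slackness).
The binding rows give the dual system: 2·y_labor + 3·y_butter = 19 and 2·y_labor + 4·y_butter = 20.
Solving: y_labor = 8, y_butter = 1.
Shadow price of butter = 1.

1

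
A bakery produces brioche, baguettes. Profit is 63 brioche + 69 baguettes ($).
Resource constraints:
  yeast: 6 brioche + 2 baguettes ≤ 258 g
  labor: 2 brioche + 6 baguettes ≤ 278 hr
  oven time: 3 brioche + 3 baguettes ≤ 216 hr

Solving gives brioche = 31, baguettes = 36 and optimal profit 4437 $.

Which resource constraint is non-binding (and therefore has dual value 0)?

oven time

yeast: 258/258 (binding)
labor: 278/278 (binding)
oven time: 201/216 (slack 15)
By complementary slackness, a constraint with positive slack has shadow price 0 → oven time.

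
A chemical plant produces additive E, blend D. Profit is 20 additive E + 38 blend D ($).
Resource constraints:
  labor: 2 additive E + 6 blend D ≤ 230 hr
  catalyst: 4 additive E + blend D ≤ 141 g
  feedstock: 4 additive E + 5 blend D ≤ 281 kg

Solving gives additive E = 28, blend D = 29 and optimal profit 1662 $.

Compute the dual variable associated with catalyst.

2

Binding: labor and catalyst. Non-binding: feedstock (24 unused).
Since feedstock is not tight, its dual is 0.
From A_Bᵀ y = c: 2·y_labor + 4·y_catalyst = 20; 6·y_labor + 1·y_catalyst = 38.
Solving: y_labor = 6, y_catalyst = 2.
Shadow price of catalyst = 2.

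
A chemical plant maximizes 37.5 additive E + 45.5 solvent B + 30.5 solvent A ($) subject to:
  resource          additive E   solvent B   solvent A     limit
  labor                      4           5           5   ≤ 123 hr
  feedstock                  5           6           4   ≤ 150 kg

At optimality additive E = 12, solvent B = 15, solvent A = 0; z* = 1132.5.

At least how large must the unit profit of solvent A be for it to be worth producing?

34.5

Both labor and feedstock are binding at x*.
Dual feasibility on the basic columns requires 4·y_labor + 5·y_feedstock = 37.5, 5·y_labor + 6·y_feedstock = 45.5.
→ y_labor = 2.5 and y_feedstock = 5.5.
solvent A enters the basis when its profit ≥ yᵀa₃ = 2.5·5 + 5.5·4 = 34.5.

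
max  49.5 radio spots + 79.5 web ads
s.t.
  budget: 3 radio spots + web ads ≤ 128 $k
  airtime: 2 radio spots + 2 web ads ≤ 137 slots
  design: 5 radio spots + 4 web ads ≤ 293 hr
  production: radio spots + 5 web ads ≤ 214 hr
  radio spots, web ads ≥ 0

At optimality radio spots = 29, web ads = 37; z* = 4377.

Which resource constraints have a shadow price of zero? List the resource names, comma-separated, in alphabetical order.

budget: 124/128 (slack 4)
airtime: 132/137 (slack 5)
design: 293/293 (binding)
production: 214/214 (binding)
By complementary slackness, a constraint with positive slack has shadow price 0 → airtime, budget.

airtime, budget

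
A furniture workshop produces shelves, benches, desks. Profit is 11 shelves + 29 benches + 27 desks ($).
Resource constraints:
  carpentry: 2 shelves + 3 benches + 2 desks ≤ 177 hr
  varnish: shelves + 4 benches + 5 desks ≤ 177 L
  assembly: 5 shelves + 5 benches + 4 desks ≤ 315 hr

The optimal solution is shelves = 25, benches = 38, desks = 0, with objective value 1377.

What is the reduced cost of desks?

-7

At the optimum: carpentry uses 164 of 177 (slack = 13); varnish uses 177 of 177 (binding); assembly uses 315 of 315 (binding).
Since carpentry is not tight, its dual is 0.
From A_Bᵀ y = c: 1·y_varnish + 5·y_assembly = 11; 4·y_varnish + 5·y_assembly = 29.
→ y_varnish = 6 and y_assembly = 1.
Reduced cost of desks: c₃ − yᵀa₃ = 27 − (6·5 + 1·4) = 27 − 34 = -7.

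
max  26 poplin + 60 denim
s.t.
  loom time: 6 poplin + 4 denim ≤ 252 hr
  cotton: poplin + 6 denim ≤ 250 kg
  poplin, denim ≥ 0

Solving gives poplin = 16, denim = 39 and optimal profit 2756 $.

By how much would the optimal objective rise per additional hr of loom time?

Both loom time and cotton are binding at x*.
The binding rows give the dual system: 6·y_loom time + 1·y_cotton = 26 and 4·y_loom time + 6·y_cotton = 60.
→ y_loom time = 3 and y_cotton = 8.
Shadow price of loom time = 3.

3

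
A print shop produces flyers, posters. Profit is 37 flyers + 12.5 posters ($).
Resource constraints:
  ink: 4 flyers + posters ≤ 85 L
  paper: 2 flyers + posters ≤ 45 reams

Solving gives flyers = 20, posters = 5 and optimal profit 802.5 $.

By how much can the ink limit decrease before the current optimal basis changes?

40

Binding constraints: ink, paper. The basis is B = [[4,1],[2,1]] with det 2.
Per unit decrease in ink, x* moves by d = (-0.5, 1).
The basis stays optimal until flyers reaches 0; allowable decrease = 40 L.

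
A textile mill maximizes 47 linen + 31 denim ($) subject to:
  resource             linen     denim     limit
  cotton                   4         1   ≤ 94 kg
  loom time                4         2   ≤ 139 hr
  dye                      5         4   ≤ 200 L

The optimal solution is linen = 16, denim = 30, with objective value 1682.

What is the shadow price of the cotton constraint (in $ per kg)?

Binding: cotton and dye. Non-binding: loom time (15 unused).
By complementary slackness, y = 0 for the non-binding constraint.
Dual feasibility on the basic columns requires 4·y_cotton + 5·y_dye = 47, 1·y_cotton + 4·y_dye = 31.
This yields shadow prices y_cotton = 3, y_dye = 7.
Shadow price of cotton = 3.

3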